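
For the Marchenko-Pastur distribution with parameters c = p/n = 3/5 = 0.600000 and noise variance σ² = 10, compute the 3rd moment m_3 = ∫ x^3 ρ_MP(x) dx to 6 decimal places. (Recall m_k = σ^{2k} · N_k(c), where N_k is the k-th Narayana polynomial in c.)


E[X³] = σ⁶ (1 + 3c + c²) (third MP moment). With σ² = 10 (so σ⁶ = 1000) and c = 3/5 = 0.600000: E[X³] = 1000 · (1 + 3·0.600000 + (0.600000)²) = 1000 · 3.160000.

So E[X^3] = 3160.000000.


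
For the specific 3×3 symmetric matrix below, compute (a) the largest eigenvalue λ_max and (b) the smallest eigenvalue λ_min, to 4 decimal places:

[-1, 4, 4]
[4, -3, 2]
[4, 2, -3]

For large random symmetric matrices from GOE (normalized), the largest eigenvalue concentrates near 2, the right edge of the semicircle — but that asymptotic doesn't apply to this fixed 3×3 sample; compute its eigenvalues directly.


Since M is real symmetric, all three eigenvalues are real; they are the roots of det(λI − M) = λ³ − (tr M) λ² + s λ − det M, where s is the sum of the principal 2×2 minors.
tr M = -1 + (-3) + (-3) = -7.
s = ((-1)·(-3) − 4²) + ((-1)·(-3) − 4²) + ((-3)·(-3) − 2²) = -13 + (-13) + 5 = -21.
det M (expand along row 1) = (-1)·5 − 4·(-20) + 4·20 = 155.
Characteristic polynomial: λ³ + 7λ² − 21λ − 155 = 0.
Substitute λ = y + (tr M)/3 = y − 2.333333 to remove the quadratic term: y³ + p·y + q = 0 with p = s − (tr M)²/3 = -37.333333 and q = −2(tr M)³/27 + (tr M)·s/3 − det M = -80.592593.
Three real roots ⇒ use the trigonometric (Viète) form: r = 2√(−p/3) = 7.055337, φ = arccos(3q/(p·r)) = arccos(0.917914) = 0.408006 rad.
y_k = r·cos(φ/3 − 2πk/3) for k = 0, 1, 2 gives y = 6.990188, -2.666667, -4.323521.
λ_k = y_k − 2.333333 gives λ = 4.6569, -5.0000, -6.6569 (check: the sum is -7.0000 = tr M).

Hence λ_max = 4.6569 and λ_min = -6.6569.


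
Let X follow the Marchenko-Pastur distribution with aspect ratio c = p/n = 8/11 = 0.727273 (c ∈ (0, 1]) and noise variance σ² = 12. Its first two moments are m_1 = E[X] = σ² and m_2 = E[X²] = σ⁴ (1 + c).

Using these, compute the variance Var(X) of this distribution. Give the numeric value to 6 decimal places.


m_1 = E[X] = σ² = 12, so m_1² = 144.
m_2 = E[X²] = σ⁴ (1 + c) = 144 · (1 + 0.727273) = 144 · 1.727273 = 248.727273.
(Note m_2 − m_1² simplifies to c · σ⁴ = 0.727273 · 144.)

Var(X) = m_2 − m_1² = 248.727273 − 144 = 104.727273.


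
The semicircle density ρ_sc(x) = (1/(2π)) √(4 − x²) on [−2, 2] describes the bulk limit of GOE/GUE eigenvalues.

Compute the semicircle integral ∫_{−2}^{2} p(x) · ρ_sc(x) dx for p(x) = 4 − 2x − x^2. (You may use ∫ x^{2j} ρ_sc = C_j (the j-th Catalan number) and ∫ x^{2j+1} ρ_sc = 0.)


Write p(x) = Σ a_i x^i, split into monomials and integrate each against ρ_sc separately.
Using ∫ x^{2j} ρ_sc = C_j = (1/(j+1)) C(2j, j) (Catalan numbers) and ∫ x^{2j+1} ρ_sc = 0 (odd monomials vanish by symmetry):
  i = 0 (even): a_0 · C_{0} = 4 · 1 = 4
  i = 1 (odd): ∫ x^1 ρ_sc = 0 (vanishes)
  i = 2 (even): a_2 · C_{1} = -1 · 1 = -1

Summing the contributions: ∫_{−2}^{2} p(x) ρ_sc(x) dx = 4 + (-1) = 3.


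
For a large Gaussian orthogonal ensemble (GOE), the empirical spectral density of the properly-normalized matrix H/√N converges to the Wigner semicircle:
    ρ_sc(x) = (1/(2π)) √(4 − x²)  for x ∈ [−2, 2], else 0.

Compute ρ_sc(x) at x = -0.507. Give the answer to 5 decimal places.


ρ_sc(x) = (1/(2π)) √(4 − x²). With x = -0.507:
  4 − x² = 4 − (-0.507)² = 4 − 0.257049 = 3.742951.
  √(4 − x²) = 1.934671.
  1/(2π) = 0.159155.
  ρ_sc(-0.507) = 0.159155 · 1.934671 = 0.307912.

Rounded to 5 decimal places: ρ_sc(-0.507) ≈ 0.30791.


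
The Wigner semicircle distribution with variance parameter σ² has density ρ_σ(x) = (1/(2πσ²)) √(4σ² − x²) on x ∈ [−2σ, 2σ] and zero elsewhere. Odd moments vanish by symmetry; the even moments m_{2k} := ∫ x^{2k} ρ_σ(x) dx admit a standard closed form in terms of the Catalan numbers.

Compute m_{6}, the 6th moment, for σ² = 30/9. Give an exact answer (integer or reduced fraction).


By the scaled semicircle moment identity, m_{2k} = σ^{2k} · C_k with k = 3.
C_3 = (1/(k+1)) · C(2k, k) = (1/4) · C(6, 3) = (1/4) · 20 = 5.
σ^{2k} = (σ²)^k = (30/9)^3 = 1000/27.

Therefore m_{6} = σ^{6} · C_3 = (1000/27) · 5 = 5000/27.


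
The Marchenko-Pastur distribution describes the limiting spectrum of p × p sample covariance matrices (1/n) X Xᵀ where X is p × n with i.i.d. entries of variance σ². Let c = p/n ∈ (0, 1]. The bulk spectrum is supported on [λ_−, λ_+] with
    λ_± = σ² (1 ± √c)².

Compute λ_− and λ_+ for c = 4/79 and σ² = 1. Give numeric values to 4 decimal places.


c = 4/79 = 0.050633; √c = 0.225018.
λ_− = σ² (1 − √c)² = 1 · (1 − 0.225018)² = 1 · (0.774982)² = 0.600598.
λ_+ = σ² (1 + √c)² = 1 · (1 + 0.225018)² = 1 · (1.225018)² = 1.500668.

Rounded to 4 decimal places: λ_− ≈ 0.6006, λ_+ ≈ 1.5007.


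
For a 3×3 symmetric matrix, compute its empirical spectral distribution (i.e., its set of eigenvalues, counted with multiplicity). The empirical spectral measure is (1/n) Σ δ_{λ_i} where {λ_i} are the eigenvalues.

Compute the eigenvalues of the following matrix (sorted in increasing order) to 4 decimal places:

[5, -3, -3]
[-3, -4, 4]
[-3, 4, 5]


Since M is real symmetric, all three eigenvalues are real; they are the roots of det(λI − M) = λ³ − (tr M) λ² + s λ − det M, where s is the sum of the principal 2×2 minors.
tr M = 5 + (-4) + 5 = 6.
s = (5·(-4) − (-3)²) + (5·5 − (-3)²) + ((-4)·5 − 4²) = -29 + 16 + (-36) = -49.
det M (expand along row 1) = 5·(-36) − (-3)·(-3) + (-3)·(-24) = -117.
Characteristic polynomial: λ³ − 6λ² − 49λ + 117 = 0.
Substitute λ = y + (tr M)/3 = y + 2.000000 to remove the quadratic term: y³ + p·y + q = 0 with p = s − (tr M)²/3 = -61.000000 and q = −2(tr M)³/27 + (tr M)·s/3 − det M = 3.000000.
Three real roots ⇒ use the trigonometric (Viète) form: r = 2√(−p/3) = 9.018500, φ = arccos(3q/(p·r)) = arccos(-0.016360) = 1.587157 rad.
y_k = r·cos(φ/3 − 2πk/3) for k = 0, 1, 2 gives y = 7.785542, 0.049182, -7.834725.
λ_k = y_k + 2.000000 gives λ = 9.7855, 2.0492, -5.8347 (check: the sum is 6.0000 = tr M).

Eigenvalues sorted in increasing order: [-5.8347, 2.0492, 9.7855].


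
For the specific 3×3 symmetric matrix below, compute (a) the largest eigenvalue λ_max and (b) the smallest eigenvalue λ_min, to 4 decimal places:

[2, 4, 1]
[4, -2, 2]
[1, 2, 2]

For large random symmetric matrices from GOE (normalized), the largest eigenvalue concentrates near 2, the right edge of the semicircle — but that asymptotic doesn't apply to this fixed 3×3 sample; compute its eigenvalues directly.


Since M is real symmetric, all three eigenvalues are real; they are the roots of det(λI − M) = λ³ − (tr M) λ² + s λ − det M, where s is the sum of the principal 2×2 minors.
tr M = 2 + (-2) + 2 = 2.
s = (2·(-2) − 4²) + (2·2 − 1²) + ((-2)·2 − 2²) = -20 + 3 + (-8) = -25.
det M (expand along row 1) = 2·(-8) − 4·6 + 1·10 = -30.
Characteristic polynomial: λ³ − 2λ² − 25λ + 30 = 0.
Substitute λ = y + (tr M)/3 = y + 0.666667 to remove the quadratic term: y³ + p·y + q = 0 with p = s − (tr M)²/3 = -26.333333 and q = −2(tr M)³/27 + (tr M)·s/3 − det M = 12.740741.
Three real roots ⇒ use the trigonometric (Viète) form: r = 2√(−p/3) = 5.925463, φ = arccos(3q/(p·r)) = arccos(-0.244956) = 1.818270 rad.
y_k = r·cos(φ/3 − 2πk/3) for k = 0, 1, 2 gives y = 4.870029, 0.488245, -5.358274.
λ_k = y_k + 0.666667 gives λ = 5.5367, 1.1549, -4.6916 (check: the sum is 2.0000 = tr M).

Hence λ_max = 5.5367 and λ_min = -4.6916.


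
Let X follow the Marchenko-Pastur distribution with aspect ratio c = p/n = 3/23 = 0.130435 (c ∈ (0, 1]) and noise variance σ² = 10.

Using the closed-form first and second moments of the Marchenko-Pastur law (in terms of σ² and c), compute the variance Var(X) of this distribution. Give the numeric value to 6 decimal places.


Recall the MP moments m_1 = E[X] = σ² and m_2 = E[X²] = σ⁴ (1 + c).
m_1 = E[X] = σ² = 10, so m_1² = 100.
m_2 = E[X²] = σ⁴ (1 + c) = 100 · (1 + 0.130435) = 100 · 1.130435 = 113.043478.
(Note m_2 − m_1² simplifies to c · σ⁴ = 0.130435 · 100.)

Var(X) = m_2 − m_1² = 113.043478 − 100 = 13.043478.


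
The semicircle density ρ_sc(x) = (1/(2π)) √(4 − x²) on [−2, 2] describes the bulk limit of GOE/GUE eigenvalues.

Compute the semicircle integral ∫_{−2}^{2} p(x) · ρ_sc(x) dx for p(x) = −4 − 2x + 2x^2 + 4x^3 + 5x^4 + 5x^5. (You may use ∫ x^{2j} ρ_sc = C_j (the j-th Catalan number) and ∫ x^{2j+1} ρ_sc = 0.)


Write p(x) = Σ a_i x^i, split into monomials and integrate each against ρ_sc separately.
Using ∫ x^{2j} ρ_sc = C_j = (1/(j+1)) C(2j, j) (Catalan numbers) and ∫ x^{2j+1} ρ_sc = 0 (odd monomials vanish by symmetry):
  i = 0 (even): a_0 · C_{0} = -4 · 1 = -4
  i = 1 (odd): ∫ x^1 ρ_sc = 0 (vanishes)
  i = 2 (even): a_2 · C_{1} = 2 · 1 = 2
  i = 3 (odd): ∫ x^3 ρ_sc = 0 (vanishes)
  i = 4 (even): a_4 · C_{2} = 5 · 2 = 10
  i = 5 (odd): ∫ x^5 ρ_sc = 0 (vanishes)

Summing the contributions: ∫_{−2}^{2} p(x) ρ_sc(x) dx = (-4) + 2 + 10 = 8.


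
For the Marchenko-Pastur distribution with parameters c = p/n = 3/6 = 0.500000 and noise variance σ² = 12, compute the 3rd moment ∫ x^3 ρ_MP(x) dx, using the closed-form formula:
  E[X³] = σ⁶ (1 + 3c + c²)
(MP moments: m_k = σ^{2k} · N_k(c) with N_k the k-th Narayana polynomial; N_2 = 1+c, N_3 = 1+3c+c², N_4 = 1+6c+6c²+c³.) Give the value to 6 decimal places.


E[X³] = σ⁶ (1 + 3c + c²) (third MP moment). With σ² = 12 (so σ⁶ = 1728) and c = 3/6 = 0.500000: E[X³] = 1728 · (1 + 3·0.500000 + (0.500000)²) = 1728 · 2.750000.

So E[X^3] = 4752.000000.


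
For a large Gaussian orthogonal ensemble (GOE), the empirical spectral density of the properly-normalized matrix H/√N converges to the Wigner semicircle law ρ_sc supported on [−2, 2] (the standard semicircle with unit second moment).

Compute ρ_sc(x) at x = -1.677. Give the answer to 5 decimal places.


ρ_sc(x) = (1/(2π)) √(4 − x²). With x = -1.677:
  4 − x² = 4 − (-1.677)² = 4 − 2.812329 = 1.187671.
  √(4 − x²) = 1.089803.
  1/(2π) = 0.159155.
  ρ_sc(-1.677) = 0.159155 · 1.089803 = 0.173448.

Rounded to 5 decimal places: ρ_sc(-1.677) ≈ 0.17345.


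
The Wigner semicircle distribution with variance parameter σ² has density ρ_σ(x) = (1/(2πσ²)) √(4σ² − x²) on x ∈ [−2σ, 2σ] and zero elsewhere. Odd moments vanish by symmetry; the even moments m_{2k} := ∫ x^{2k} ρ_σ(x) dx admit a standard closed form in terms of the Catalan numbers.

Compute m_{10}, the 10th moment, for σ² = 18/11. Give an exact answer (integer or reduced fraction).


By the scaled semicircle moment identity, m_{2k} = σ^{2k} · C_k with k = 5.
C_5 = (1/(k+1)) · C(2k, k) = (1/6) · C(10, 5) = (1/6) · 252 = 42.
σ^{2k} = (σ²)^k = (18/11)^5 = 1889568/161051.

Therefore m_{10} = σ^{10} · C_5 = (1889568/161051) · 42 = 79361856/161051.


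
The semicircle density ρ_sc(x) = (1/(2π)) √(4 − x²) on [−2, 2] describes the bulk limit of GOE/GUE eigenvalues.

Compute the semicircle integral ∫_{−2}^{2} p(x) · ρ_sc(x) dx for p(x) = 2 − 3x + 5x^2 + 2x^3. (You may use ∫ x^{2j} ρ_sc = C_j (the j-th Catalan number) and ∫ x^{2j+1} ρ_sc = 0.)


Write p(x) = Σ a_i x^i, split into monomials and integrate each against ρ_sc separately.
Using ∫ x^{2j} ρ_sc = C_j = (1/(j+1)) C(2j, j) (Catalan numbers) and ∫ x^{2j+1} ρ_sc = 0 (odd monomials vanish by symmetry):
  i = 0 (even): a_0 · C_{0} = 2 · 1 = 2
  i = 1 (odd): ∫ x^1 ρ_sc = 0 (vanishes)
  i = 2 (even): a_2 · C_{1} = 5 · 1 = 5
  i = 3 (odd): ∫ x^3 ρ_sc = 0 (vanishes)

Summing the contributions: ∫_{−2}^{2} p(x) ρ_sc(x) dx = 2 + 5 = 7.


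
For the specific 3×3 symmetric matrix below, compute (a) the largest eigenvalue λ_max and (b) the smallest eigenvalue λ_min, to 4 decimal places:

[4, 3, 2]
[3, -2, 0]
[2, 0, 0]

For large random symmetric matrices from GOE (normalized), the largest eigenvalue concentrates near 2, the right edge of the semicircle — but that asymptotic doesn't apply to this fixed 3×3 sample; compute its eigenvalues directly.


Since M is real symmetric, all three eigenvalues are real; they are the roots of det(λI − M) = λ³ − (tr M) λ² + s λ − det M, where s is the sum of the principal 2×2 minors.
tr M = 4 + (-2) + 0 = 2.
s = (4·(-2) − 3²) + (4·0 − 2²) + ((-2)·0 − 0²) = -17 + (-4) + 0 = -21.
det M (expand along row 1) = 4·0 − 3·0 + 2·4 = 8.
Characteristic polynomial: λ³ − 2λ² − 21λ − 8 = 0.
Substitute λ = y + (tr M)/3 = y + 0.666667 to remove the quadratic term: y³ + p·y + q = 0 with p = s − (tr M)²/3 = -22.333333 and q = −2(tr M)³/27 + (tr M)·s/3 − det M = -22.592593.
Three real roots ⇒ use the trigonometric (Viète) form: r = 2√(−p/3) = 5.456902, φ = arccos(3q/(p·r)) = arccos(0.556144) = 0.981057 rad.
y_k = r·cos(φ/3 − 2πk/3) for k = 0, 1, 2 gives y = 5.167709, -1.065821, -4.101887.
λ_k = y_k + 0.666667 gives λ = 5.8344, -0.3992, -3.4352 (check: the sum is 2.0000 = tr M).

Hence λ_max = 5.8344 and λ_min = -3.4352.


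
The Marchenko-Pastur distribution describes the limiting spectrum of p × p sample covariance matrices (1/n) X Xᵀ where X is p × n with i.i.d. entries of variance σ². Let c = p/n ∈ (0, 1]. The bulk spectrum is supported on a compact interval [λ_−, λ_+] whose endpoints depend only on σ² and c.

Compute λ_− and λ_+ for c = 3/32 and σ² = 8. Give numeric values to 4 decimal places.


c = 3/32 = 0.093750; √c = 0.306186.
λ_− = σ² (1 − √c)² = 8 · (1 − 0.306186)² = 8 · (0.693814)² = 3.851021.
λ_+ = σ² (1 + √c)² = 8 · (1 + 0.306186)² = 8 · (1.306186)² = 13.648979.

Rounded to 4 decimal places: λ_− ≈ 3.8510, λ_+ ≈ 13.6490.


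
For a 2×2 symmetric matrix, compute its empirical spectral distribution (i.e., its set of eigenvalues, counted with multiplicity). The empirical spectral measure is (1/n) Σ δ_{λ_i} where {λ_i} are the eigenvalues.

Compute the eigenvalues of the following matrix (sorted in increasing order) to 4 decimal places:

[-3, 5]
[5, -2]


Since M is real symmetric, both eigenvalues are real; they are the roots of det(λI − M) = λ² − (tr M) λ + det M.
tr M = -3 + (-2) = -5.
det M = (-3)·(-2) − 5² = 6 − 25 = -19.
Characteristic polynomial: λ² + 5λ − 19 = 0.
Discriminant Δ = (tr M)² − 4·det M = 25 − (-76) = 101; √Δ = 10.049876.
λ = (tr M ± √Δ)/2 = (-5 ± 10.049876)/2, giving (tr M − √Δ)/2 = -7.5249 and (tr M + √Δ)/2 = 2.5249.

Eigenvalues sorted in increasing order: [-7.5249, 2.5249].


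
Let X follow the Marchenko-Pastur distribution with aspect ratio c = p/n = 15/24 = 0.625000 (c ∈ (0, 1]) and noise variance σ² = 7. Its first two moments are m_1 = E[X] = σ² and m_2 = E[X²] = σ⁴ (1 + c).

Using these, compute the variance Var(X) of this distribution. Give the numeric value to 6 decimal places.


m_1 = E[X] = σ² = 7, so m_1² = 49.
m_2 = E[X²] = σ⁴ (1 + c) = 49 · (1 + 0.625000) = 49 · 1.625000 = 79.625000.
(Note m_2 − m_1² simplifies to c · σ⁴ = 0.625000 · 49.)

Var(X) = m_2 − m_1² = 79.625000 − 49 = 30.625000.


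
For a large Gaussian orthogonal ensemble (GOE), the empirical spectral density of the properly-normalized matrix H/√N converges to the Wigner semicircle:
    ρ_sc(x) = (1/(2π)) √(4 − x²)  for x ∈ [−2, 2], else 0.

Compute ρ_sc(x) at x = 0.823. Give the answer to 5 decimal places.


ρ_sc(x) = (1/(2π)) √(4 − x²). With x = 0.823:
  4 − x² = 4 − (0.823)² = 4 − 0.677329 = 3.322671.
  √(4 − x²) = 1.822820.
  1/(2π) = 0.159155.
  ρ_sc(0.823) = 0.159155 · 1.822820 = 0.290111.

Rounded to 5 decimal places: ρ_sc(0.823) ≈ 0.29011.


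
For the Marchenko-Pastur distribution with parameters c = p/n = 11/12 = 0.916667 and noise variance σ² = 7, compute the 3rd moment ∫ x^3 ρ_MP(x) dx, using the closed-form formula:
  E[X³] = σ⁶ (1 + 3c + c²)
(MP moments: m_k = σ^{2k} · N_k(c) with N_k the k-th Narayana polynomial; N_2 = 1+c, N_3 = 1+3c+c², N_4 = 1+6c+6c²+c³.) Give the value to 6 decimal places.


E[X³] = σ⁶ (1 + 3c + c²) (third MP moment). With σ² = 7 (so σ⁶ = 343) and c = 11/12 = 0.916667: E[X³] = 343 · (1 + 3·0.916667 + (0.916667)²) = 343 · 4.590278.

So E[X^3] = 1574.465278.


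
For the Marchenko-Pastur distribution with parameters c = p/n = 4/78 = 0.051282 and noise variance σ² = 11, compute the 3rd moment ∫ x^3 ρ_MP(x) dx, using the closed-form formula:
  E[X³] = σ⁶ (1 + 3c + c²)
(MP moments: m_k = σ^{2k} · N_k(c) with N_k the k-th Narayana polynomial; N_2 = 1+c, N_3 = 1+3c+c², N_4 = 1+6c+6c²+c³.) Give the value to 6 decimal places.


E[X³] = σ⁶ (1 + 3c + c²) (third MP moment). With σ² = 11 (so σ⁶ = 1331) and c = 4/78 = 0.051282: E[X³] = 1331 · (1 + 3·0.051282 + (0.051282)²) = 1331 · 1.156476.

So E[X^3] = 1539.269560.


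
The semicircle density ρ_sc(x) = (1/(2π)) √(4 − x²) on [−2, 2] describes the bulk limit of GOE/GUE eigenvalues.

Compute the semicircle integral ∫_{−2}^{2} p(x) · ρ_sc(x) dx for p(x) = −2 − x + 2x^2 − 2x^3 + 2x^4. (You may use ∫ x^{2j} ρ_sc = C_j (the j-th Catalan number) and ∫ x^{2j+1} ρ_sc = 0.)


Write p(x) = Σ a_i x^i, split into monomials and integrate each against ρ_sc separately.
Using ∫ x^{2j} ρ_sc = C_j = (1/(j+1)) C(2j, j) (Catalan numbers) and ∫ x^{2j+1} ρ_sc = 0 (odd monomials vanish by symmetry):
  i = 0 (even): a_0 · C_{0} = -2 · 1 = -2
  i = 1 (odd): ∫ x^1 ρ_sc = 0 (vanishes)
  i = 2 (even): a_2 · C_{1} = 2 · 1 = 2
  i = 3 (odd): ∫ x^3 ρ_sc = 0 (vanishes)
  i = 4 (even): a_4 · C_{2} = 2 · 2 = 4

Summing the contributions: ∫_{−2}^{2} p(x) ρ_sc(x) dx = (-2) + 2 + 4 = 4.


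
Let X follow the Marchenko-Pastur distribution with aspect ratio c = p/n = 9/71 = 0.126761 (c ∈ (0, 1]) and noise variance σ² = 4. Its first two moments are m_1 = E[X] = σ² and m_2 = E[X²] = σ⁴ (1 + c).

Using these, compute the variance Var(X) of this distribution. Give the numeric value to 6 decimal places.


m_1 = E[X] = σ² = 4, so m_1² = 16.
m_2 = E[X²] = σ⁴ (1 + c) = 16 · (1 + 0.126761) = 16 · 1.126761 = 18.028169.
(Note m_2 − m_1² simplifies to c · σ⁴ = 0.126761 · 16.)

Var(X) = m_2 − m_1² = 18.028169 − 16 = 2.028169.


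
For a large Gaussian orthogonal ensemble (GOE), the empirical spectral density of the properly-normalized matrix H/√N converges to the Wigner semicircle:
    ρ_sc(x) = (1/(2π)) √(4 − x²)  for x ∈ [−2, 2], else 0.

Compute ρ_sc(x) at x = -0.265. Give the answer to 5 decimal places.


ρ_sc(x) = (1/(2π)) √(4 − x²). With x = -0.265:
  4 − x² = 4 − (-0.265)² = 4 − 0.070225 = 3.929775.
  √(4 − x²) = 1.982366.
  1/(2π) = 0.159155.
  ρ_sc(-0.265) = 0.159155 · 1.982366 = 0.315503.

Rounded to 5 decimal places: ρ_sc(-0.265) ≈ 0.31550.


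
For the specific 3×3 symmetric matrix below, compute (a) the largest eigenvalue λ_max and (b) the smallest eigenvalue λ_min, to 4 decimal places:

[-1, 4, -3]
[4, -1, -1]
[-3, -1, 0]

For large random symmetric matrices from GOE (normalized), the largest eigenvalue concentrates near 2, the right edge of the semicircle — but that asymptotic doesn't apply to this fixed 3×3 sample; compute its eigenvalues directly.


Since M is real symmetric, all three eigenvalues are real; they are the roots of det(λI − M) = λ³ − (tr M) λ² + s λ − det M, where s is the sum of the principal 2×2 minors.
tr M = -1 + (-1) + 0 = -2.
s = ((-1)·(-1) − 4²) + ((-1)·0 − (-3)²) + ((-1)·0 − (-1)²) = -15 + (-9) + (-1) = -25.
det M (expand along row 1) = (-1)·(-1) − 4·(-3) + (-3)·(-7) = 34.
Characteristic polynomial: λ³ + 2λ² − 25λ − 34 = 0.
Substitute λ = y + (tr M)/3 = y − 0.666667 to remove the quadratic term: y³ + p·y + q = 0 with p = s − (tr M)²/3 = -26.333333 and q = −2(tr M)³/27 + (tr M)·s/3 − det M = -16.740741.
Three real roots ⇒ use the trigonometric (Viète) form: r = 2√(−p/3) = 5.925463, φ = arccos(3q/(p·r)) = arccos(0.321861) = 1.243102 rad.
y_k = r·cos(φ/3 − 2πk/3) for k = 0, 1, 2 gives y = 5.423998, -0.645960, -4.778038.
λ_k = y_k − 0.666667 gives λ = 4.7573, -1.3126, -5.4447 (check: the sum is -2.0000 = tr M).

Hence λ_max = 4.7573 and λ_min = -5.4447.


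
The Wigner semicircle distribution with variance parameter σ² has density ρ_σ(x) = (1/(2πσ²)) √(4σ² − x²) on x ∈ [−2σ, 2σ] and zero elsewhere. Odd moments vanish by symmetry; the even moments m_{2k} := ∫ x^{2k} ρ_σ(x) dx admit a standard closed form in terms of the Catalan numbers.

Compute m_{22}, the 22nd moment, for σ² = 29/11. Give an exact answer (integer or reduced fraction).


By the scaled semicircle moment identity, m_{2k} = σ^{2k} · C_k with k = 11.
C_11 = (1/(k+1)) · C(2k, k) = (1/12) · C(22, 11) = (1/12) · 705432 = 58786.
σ^{2k} = (σ²)^k = (29/11)^11 = 12200509765705829/285311670611.

Therefore m_{22} = σ^{22} · C_11 = (12200509765705829/285311670611) · 58786 = 717219167086782863594/285311670611.


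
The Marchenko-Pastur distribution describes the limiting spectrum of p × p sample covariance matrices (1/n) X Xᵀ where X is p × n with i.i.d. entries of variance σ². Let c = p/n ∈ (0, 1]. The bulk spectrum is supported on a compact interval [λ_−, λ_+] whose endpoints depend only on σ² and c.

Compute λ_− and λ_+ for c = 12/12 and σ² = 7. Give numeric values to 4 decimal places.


c = 12/12 = 1.000000; √c = 1.000000.
λ_− = σ² (1 − √c)² = 7 · (1 − 1.000000)² = 7 · (0.000000)² = 0.000000.
λ_+ = σ² (1 + √c)² = 7 · (1 + 1.000000)² = 7 · (2.000000)² = 28.000000.

Rounded to 4 decimal places: λ_− ≈ 0.0000, λ_+ ≈ 28.0000.


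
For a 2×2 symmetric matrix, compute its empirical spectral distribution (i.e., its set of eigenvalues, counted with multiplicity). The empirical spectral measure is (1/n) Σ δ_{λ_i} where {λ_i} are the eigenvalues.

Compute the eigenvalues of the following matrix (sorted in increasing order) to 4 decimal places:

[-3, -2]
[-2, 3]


Since M is real symmetric, both eigenvalues are real; they are the roots of det(λI − M) = λ² − (tr M) λ + det M.
tr M = -3 + 3 = 0.
det M = (-3)·3 − (-2)² = -9 − 4 = -13.
Characteristic polynomial: λ² − 13 = 0.
Discriminant Δ = (tr M)² − 4·det M = 0 − (-52) = 52; √Δ = 7.211103.
λ = (tr M ± √Δ)/2 = (0 ± 7.211103)/2, giving (tr M − √Δ)/2 = -3.6056 and (tr M + √Δ)/2 = 3.6056.

Eigenvalues sorted in increasing order: [-3.6056, 3.6056].


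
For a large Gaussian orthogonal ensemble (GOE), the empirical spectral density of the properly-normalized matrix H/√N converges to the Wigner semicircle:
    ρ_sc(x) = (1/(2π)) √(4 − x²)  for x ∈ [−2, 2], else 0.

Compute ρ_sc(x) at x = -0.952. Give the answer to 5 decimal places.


ρ_sc(x) = (1/(2π)) √(4 − x²). With x = -0.952:
  4 − x² = 4 − (-0.952)² = 4 − 0.906304 = 3.093696.
  √(4 − x²) = 1.758891.
  1/(2π) = 0.159155.
  ρ_sc(-0.952) = 0.159155 · 1.758891 = 0.279936.

Rounded to 5 decimal places: ρ_sc(-0.952) ≈ 0.27994.


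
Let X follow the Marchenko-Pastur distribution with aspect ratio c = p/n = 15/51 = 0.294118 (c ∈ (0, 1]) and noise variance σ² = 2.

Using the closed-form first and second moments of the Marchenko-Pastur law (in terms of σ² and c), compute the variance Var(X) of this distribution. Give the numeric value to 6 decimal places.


Recall the MP moments m_1 = E[X] = σ² and m_2 = E[X²] = σ⁴ (1 + c).
m_1 = E[X] = σ² = 2, so m_1² = 4.
m_2 = E[X²] = σ⁴ (1 + c) = 4 · (1 + 0.294118) = 4 · 1.294118 = 5.176471.
(Note m_2 − m_1² simplifies to c · σ⁴ = 0.294118 · 4.)

Var(X) = m_2 − m_1² = 5.176471 − 4 = 1.176471.


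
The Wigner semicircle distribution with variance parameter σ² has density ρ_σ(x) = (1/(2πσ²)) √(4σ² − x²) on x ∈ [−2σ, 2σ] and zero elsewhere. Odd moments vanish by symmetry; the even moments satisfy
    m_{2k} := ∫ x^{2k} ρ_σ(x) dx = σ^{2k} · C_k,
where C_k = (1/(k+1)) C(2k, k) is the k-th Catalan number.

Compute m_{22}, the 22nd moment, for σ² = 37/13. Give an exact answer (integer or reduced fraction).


By the scaled semicircle moment identity, m_{2k} = σ^{2k} · C_k with k = 11.
C_11 = (1/(k+1)) · C(2k, k) = (1/12) · C(22, 11) = (1/12) · 705432 = 58786.
σ^{2k} = (σ²)^k = (37/13)^11 = 177917621779460413/1792160394037.

Therefore m_{22} = σ^{22} · C_11 = (177917621779460413/1792160394037) · 58786 = 804543485686719987586/137858491849.


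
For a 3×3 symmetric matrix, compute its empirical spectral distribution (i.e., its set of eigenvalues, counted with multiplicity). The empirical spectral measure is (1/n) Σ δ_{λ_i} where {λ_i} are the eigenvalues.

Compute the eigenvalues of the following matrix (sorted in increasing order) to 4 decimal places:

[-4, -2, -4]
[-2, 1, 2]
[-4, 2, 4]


Since M is real symmetric, all three eigenvalues are real; they are the roots of det(λI − M) = λ³ − (tr M) λ² + s λ − det M, where s is the sum of the principal 2×2 minors.
tr M = -4 + 1 + 4 = 1.
s = ((-4)·1 − (-2)²) + ((-4)·4 − (-4)²) + (1·4 − 2²) = -8 + (-32) + 0 = -40.
det M (expand along row 1) = (-4)·0 − (-2)·0 + (-4)·0 = 0.
Characteristic polynomial: λ³ − λ² − 40λ = 0.
Substitute λ = y + (tr M)/3 = y + 0.333333 to remove the quadratic term: y³ + p·y + q = 0 with p = s − (tr M)²/3 = -40.333333 and q = −2(tr M)³/27 + (tr M)·s/3 − det M = -13.407407.
Three real roots ⇒ use the trigonometric (Viète) form: r = 2√(−p/3) = 7.333333, φ = arccos(3q/(p·r)) = arccos(0.135988) = 1.434386 rad.
y_k = r·cos(φ/3 − 2πk/3) for k = 0, 1, 2 gives y = 6.510955, -0.333333, -6.177622.
λ_k = y_k + 0.333333 gives λ = 6.8443, 0.0000, -5.8443 (check: the sum is 1.0000 = tr M).

Eigenvalues sorted in increasing order: [-5.8443, 0.0000, 6.8443].


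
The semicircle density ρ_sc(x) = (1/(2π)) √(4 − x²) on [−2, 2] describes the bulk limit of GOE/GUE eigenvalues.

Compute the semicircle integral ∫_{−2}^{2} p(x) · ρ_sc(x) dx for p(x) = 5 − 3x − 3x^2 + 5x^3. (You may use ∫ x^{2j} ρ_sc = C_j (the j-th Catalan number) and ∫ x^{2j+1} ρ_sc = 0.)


Write p(x) = Σ a_i x^i, split into monomials and integrate each against ρ_sc separately.
Using ∫ x^{2j} ρ_sc = C_j = (1/(j+1)) C(2j, j) (Catalan numbers) and ∫ x^{2j+1} ρ_sc = 0 (odd monomials vanish by symmetry):
  i = 0 (even): a_0 · C_{0} = 5 · 1 = 5
  i = 1 (odd): ∫ x^1 ρ_sc = 0 (vanishes)
  i = 2 (even): a_2 · C_{1} = -3 · 1 = -3
  i = 3 (odd): ∫ x^3 ρ_sc = 0 (vanishes)

Summing the contributions: ∫_{−2}^{2} p(x) ρ_sc(x) dx = 5 + (-3) = 2.


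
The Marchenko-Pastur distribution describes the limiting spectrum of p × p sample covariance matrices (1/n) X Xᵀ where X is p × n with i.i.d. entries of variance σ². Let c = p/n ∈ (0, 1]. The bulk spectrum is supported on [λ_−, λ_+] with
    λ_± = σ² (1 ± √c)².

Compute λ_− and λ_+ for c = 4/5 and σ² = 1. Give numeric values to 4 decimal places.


c = 4/5 = 0.800000; √c = 0.894427.
λ_− = σ² (1 − √c)² = 1 · (1 − 0.894427)² = 1 · (0.105573)² = 0.011146.
λ_+ = σ² (1 + √c)² = 1 · (1 + 0.894427)² = 1 · (1.894427)² = 3.588854.

Rounded to 4 decimal places: λ_− ≈ 0.0111, λ_+ ≈ 3.5889.


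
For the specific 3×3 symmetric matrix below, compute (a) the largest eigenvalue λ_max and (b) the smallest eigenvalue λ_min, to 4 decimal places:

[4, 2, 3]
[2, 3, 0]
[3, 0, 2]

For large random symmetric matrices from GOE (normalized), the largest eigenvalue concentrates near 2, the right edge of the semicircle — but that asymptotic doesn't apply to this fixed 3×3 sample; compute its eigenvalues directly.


Since M is real symmetric, all three eigenvalues are real; they are the roots of det(λI − M) = λ³ − (tr M) λ² + s λ − det M, where s is the sum of the principal 2×2 minors.
tr M = 4 + 3 + 2 = 9.
s = (4·3 − 2²) + (4·2 − 3²) + (3·2 − 0²) = 8 + (-1) + 6 = 13.
det M (expand along row 1) = 4·6 − 2·4 + 3·(-9) = -11.
Characteristic polynomial: λ³ − 9λ² + 13λ + 11 = 0.
Substitute λ = y + (tr M)/3 = y + 3.000000 to remove the quadratic term: y³ + p·y + q = 0 with p = s − (tr M)²/3 = -14.000000 and q = −2(tr M)³/27 + (tr M)·s/3 − det M = -4.000000.
Three real roots ⇒ use the trigonometric (Viète) form: r = 2√(−p/3) = 4.320494, φ = arccos(3q/(p·r)) = arccos(0.198390) = 1.371081 rad.
y_k = r·cos(φ/3 − 2πk/3) for k = 0, 1, 2 gives y = 3.877074, -0.287410, -3.589664.
λ_k = y_k + 3.000000 gives λ = 6.8771, 2.7126, -0.5897 (check: the sum is 9.0000 = tr M).

Hence λ_max = 6.8771 and λ_min = -0.5897.


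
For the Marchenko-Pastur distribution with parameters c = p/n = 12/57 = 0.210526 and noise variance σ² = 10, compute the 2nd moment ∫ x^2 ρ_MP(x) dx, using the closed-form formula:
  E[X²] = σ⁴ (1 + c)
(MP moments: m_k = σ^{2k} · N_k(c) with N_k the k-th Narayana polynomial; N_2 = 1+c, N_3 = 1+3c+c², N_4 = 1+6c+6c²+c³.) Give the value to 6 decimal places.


E[X²] = σ⁴ (1 + c) (second MP moment). With σ² = 10 (so σ⁴ = 100) and c = 12/57 = 0.210526: E[X²] = 100 · (1 + 0.210526) = 100 · 1.210526.

So E[X^2] = 121.052632.


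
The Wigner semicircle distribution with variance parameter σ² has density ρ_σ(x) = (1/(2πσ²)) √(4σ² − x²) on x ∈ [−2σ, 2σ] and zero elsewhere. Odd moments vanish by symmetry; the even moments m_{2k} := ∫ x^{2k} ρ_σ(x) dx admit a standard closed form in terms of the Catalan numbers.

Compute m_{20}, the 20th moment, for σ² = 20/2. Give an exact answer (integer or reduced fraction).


By the scaled semicircle moment identity, m_{2k} = σ^{2k} · C_k with k = 10.
C_10 = (1/(k+1)) · C(2k, k) = (1/11) · C(20, 10) = (1/11) · 184756 = 16796.
σ^{2k} = (σ²)^k = (20/2)^10 = 10000000000.

Therefore m_{20} = σ^{20} · C_10 = 10000000000 · 16796 = 167960000000000.


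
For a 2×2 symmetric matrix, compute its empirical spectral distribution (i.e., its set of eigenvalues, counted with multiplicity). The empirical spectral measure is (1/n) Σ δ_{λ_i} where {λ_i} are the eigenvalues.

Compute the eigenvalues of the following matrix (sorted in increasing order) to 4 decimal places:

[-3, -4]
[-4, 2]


Since M is real symmetric, both eigenvalues are real; they are the roots of det(λI − M) = λ² − (tr M) λ + det M.
tr M = -3 + 2 = -1.
det M = (-3)·2 − (-4)² = -6 − 16 = -22.
Characteristic polynomial: λ² + λ − 22 = 0.
Discriminant Δ = (tr M)² − 4·det M = 1 − (-88) = 89; √Δ = 9.433981.
λ = (tr M ± √Δ)/2 = (-1 ± 9.433981)/2, giving (tr M − √Δ)/2 = -5.2170 and (tr M + √Δ)/2 = 4.2170.

Eigenvalues sorted in increasing order: [-5.2170, 4.2170].


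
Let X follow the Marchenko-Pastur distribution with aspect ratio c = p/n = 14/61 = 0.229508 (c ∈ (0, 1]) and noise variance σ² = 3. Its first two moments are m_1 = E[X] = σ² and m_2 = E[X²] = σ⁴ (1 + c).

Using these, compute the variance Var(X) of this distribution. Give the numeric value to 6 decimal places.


m_1 = E[X] = σ² = 3, so m_1² = 9.
m_2 = E[X²] = σ⁴ (1 + c) = 9 · (1 + 0.229508) = 9 · 1.229508 = 11.065574.
(Note m_2 − m_1² simplifies to c · σ⁴ = 0.229508 · 9.)

Var(X) = m_2 − m_1² = 11.065574 − 9 = 2.065574.


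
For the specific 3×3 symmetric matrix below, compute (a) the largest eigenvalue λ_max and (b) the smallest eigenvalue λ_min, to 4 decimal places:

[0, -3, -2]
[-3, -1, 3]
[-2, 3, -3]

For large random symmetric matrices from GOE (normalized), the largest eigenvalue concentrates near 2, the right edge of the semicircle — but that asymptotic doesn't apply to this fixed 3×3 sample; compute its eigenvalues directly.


Since M is real symmetric, all three eigenvalues are real; they are the roots of det(λI − M) = λ³ − (tr M) λ² + s λ − det M, where s is the sum of the principal 2×2 minors.
tr M = 0 + (-1) + (-3) = -4.
s = (0·(-1) − (-3)²) + (0·(-3) − (-2)²) + ((-1)·(-3) − 3²) = -9 + (-4) + (-6) = -19.
det M (expand along row 1) = 0·(-6) − (-3)·15 + (-2)·(-11) = 67.
Characteristic polynomial: λ³ + 4λ² − 19λ − 67 = 0.
Substitute λ = y + (tr M)/3 = y − 1.333333 to remove the quadratic term: y³ + p·y + q = 0 with p = s − (tr M)²/3 = -24.333333 and q = −2(tr M)³/27 + (tr M)·s/3 − det M = -36.925926.
Three real roots ⇒ use the trigonometric (Viète) form: r = 2√(−p/3) = 5.696002, φ = arccos(3q/(p·r)) = arccos(0.799247) = 0.644755 rad.
y_k = r·cos(φ/3 − 2πk/3) for k = 0, 1, 2 gives y = 5.564959, -1.730454, -3.834505.
λ_k = y_k − 1.333333 gives λ = 4.2316, -3.0638, -5.1678 (check: the sum is -4.0000 = tr M).

Hence λ_max = 4.2316 and λ_min = -5.1678.


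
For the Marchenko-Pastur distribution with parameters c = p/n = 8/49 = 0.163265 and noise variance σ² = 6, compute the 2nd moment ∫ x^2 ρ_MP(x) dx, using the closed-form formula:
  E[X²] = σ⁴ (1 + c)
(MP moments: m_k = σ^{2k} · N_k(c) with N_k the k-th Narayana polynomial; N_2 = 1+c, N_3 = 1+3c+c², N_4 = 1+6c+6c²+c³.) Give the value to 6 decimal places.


E[X²] = σ⁴ (1 + c) (second MP moment). With σ² = 6 (so σ⁴ = 36) and c = 8/49 = 0.163265: E[X²] = 36 · (1 + 0.163265) = 36 · 1.163265.

So E[X^2] = 41.877551.


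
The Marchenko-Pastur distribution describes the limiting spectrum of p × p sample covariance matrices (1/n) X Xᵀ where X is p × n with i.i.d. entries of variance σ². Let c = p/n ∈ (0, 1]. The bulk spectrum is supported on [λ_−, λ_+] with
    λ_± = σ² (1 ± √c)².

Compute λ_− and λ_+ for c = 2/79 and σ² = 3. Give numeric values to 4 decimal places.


c = 2/79 = 0.025316; √c = 0.159111.
λ_− = σ² (1 − √c)² = 3 · (1 − 0.159111)² = 3 · (0.840889)² = 2.121281.
λ_+ = σ² (1 + √c)² = 3 · (1 + 0.159111)² = 3 · (1.159111)² = 4.030618.

Rounded to 4 decimal places: λ_− ≈ 2.1213, λ_+ ≈ 4.0306.


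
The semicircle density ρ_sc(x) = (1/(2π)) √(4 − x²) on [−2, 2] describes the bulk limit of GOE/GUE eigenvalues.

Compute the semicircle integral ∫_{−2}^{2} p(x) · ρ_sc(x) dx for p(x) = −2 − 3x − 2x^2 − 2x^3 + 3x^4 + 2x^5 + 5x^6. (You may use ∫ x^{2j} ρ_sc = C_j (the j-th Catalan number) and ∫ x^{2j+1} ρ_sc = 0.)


Write p(x) = Σ a_i x^i, split into monomials and integrate each against ρ_sc separately.
Using ∫ x^{2j} ρ_sc = C_j = (1/(j+1)) C(2j, j) (Catalan numbers) and ∫ x^{2j+1} ρ_sc = 0 (odd monomials vanish by symmetry):
  i = 0 (even): a_0 · C_{0} = -2 · 1 = -2
  i = 1 (odd): ∫ x^1 ρ_sc = 0 (vanishes)
  i = 2 (even): a_2 · C_{1} = -2 · 1 = -2
  i = 3 (odd): ∫ x^3 ρ_sc = 0 (vanishes)
  i = 4 (even): a_4 · C_{2} = 3 · 2 = 6
  i = 5 (odd): ∫ x^5 ρ_sc = 0 (vanishes)
  i = 6 (even): a_6 · C_{3} = 5 · 5 = 25

Summing the contributions: ∫_{−2}^{2} p(x) ρ_sc(x) dx = (-2) + (-2) + 6 + 25 = 27.


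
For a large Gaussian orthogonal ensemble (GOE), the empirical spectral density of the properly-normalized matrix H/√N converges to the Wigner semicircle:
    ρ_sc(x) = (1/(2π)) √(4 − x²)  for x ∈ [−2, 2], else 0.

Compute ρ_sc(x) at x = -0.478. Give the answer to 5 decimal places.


ρ_sc(x) = (1/(2π)) √(4 − x²). With x = -0.478:
  4 − x² = 4 − (-0.478)² = 4 − 0.228484 = 3.771516.
  √(4 − x²) = 1.942039.
  1/(2π) = 0.159155.
  ρ_sc(-0.478) = 0.159155 · 1.942039 = 0.309085.

Rounded to 5 decimal places: ρ_sc(-0.478) ≈ 0.30909.


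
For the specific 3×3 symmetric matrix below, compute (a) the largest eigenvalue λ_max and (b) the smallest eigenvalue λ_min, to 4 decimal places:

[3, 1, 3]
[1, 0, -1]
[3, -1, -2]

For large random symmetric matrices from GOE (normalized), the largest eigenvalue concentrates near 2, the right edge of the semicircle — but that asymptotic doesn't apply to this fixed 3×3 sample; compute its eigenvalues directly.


Since M is real symmetric, all three eigenvalues are real; they are the roots of det(λI − M) = λ³ − (tr M) λ² + s λ − det M, where s is the sum of the principal 2×2 minors.
tr M = 3 + 0 + (-2) = 1.
s = (3·0 − 1²) + (3·(-2) − 3²) + (0·(-2) − (-1)²) = -1 + (-15) + (-1) = -17.
det M (expand along row 1) = 3·(-1) − 1·1 + 3·(-1) = -7.
Characteristic polynomial: λ³ − λ² − 17λ + 7 = 0.
Substitute λ = y + (tr M)/3 = y + 0.333333 to remove the quadratic term: y³ + p·y + q = 0 with p = s − (tr M)²/3 = -17.333333 and q = −2(tr M)³/27 + (tr M)·s/3 − det M = 1.259259.
Three real roots ⇒ use the trigonometric (Viète) form: r = 2√(−p/3) = 4.807402, φ = arccos(3q/(p·r)) = arccos(-0.045336) = 1.616148 rad.
y_k = r·cos(φ/3 − 2πk/3) for k = 0, 1, 2 gives y = 4.126520, 0.072672, -4.199192.
λ_k = y_k + 0.333333 gives λ = 4.4599, 0.4060, -3.8659 (check: the sum is 1.0000 = tr M).

Hence λ_max = 4.4599 and λ_min = -3.8659.


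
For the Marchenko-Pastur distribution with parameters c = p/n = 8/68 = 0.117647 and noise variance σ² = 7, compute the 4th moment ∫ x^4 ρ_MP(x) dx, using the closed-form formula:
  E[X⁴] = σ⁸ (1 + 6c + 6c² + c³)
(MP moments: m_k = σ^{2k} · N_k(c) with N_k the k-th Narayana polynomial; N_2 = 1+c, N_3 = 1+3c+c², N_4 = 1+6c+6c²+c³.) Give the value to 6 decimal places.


E[X⁴] = σ⁸ (1 + 6c + 6c² + c³) (fourth MP moment). With σ² = 7 (so σ⁸ = 2401) and c = 8/68 = 0.117647: E[X⁴] = 2401 · (1 + 6·0.117647 + 6·(0.117647)² + (0.117647)³) = 2401 · 1.790556.

So E[X^4] = 4299.124160.


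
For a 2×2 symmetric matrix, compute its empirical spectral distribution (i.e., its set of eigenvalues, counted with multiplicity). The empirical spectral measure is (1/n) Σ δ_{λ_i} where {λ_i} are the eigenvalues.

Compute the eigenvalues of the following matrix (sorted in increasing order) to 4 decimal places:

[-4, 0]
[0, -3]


Since M is real symmetric, both eigenvalues are real; they are the roots of det(λI − M) = λ² − (tr M) λ + det M.
tr M = -4 + (-3) = -7.
det M = (-4)·(-3) − 0² = 12 − 0 = 12.
Characteristic polynomial: λ² + 7λ + 12 = 0.
Discriminant Δ = (tr M)² − 4·det M = 49 − 48 = 1; √Δ = 1.000000.
λ = (tr M ± √Δ)/2 = (-7 ± 1.000000)/2, giving (tr M − √Δ)/2 = -4.0000 and (tr M + √Δ)/2 = -3.0000.

Eigenvalues sorted in increasing order: [-4.0000, -3.0000].


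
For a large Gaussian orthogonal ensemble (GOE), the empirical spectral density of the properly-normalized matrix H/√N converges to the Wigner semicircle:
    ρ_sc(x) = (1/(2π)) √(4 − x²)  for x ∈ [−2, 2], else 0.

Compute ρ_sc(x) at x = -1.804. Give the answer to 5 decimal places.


ρ_sc(x) = (1/(2π)) √(4 − x²). With x = -1.804:
  4 − x² = 4 − (-1.804)² = 4 − 3.254416 = 0.745584.
  √(4 − x²) = 0.863472.
  1/(2π) = 0.159155.
  ρ_sc(-1.804) = 0.159155 · 0.863472 = 0.137426.

Rounded to 5 decimal places: ρ_sc(-1.804) ≈ 0.13743.


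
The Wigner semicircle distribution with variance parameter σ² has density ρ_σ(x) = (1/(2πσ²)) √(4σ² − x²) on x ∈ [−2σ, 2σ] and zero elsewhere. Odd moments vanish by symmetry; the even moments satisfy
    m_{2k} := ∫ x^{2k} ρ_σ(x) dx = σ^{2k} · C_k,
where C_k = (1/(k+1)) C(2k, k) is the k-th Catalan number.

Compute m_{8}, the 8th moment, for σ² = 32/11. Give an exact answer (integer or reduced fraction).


By the scaled semicircle moment identity, m_{2k} = σ^{2k} · C_k with k = 4.
C_4 = (1/(k+1)) · C(2k, k) = (1/5) · C(8, 4) = (1/5) · 70 = 14.
σ^{2k} = (σ²)^k = (32/11)^4 = 1048576/14641.

Therefore m_{8} = σ^{8} · C_4 = (1048576/14641) · 14 = 14680064/14641.


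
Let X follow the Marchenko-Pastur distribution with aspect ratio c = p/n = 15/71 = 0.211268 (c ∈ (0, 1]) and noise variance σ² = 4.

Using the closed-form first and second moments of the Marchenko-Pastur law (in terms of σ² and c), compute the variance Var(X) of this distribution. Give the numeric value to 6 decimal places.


Recall the MP moments m_1 = E[X] = σ² and m_2 = E[X²] = σ⁴ (1 + c).
m_1 = E[X] = σ² = 4, so m_1² = 16.
m_2 = E[X²] = σ⁴ (1 + c) = 16 · (1 + 0.211268) = 16 · 1.211268 = 19.380282.
(Note m_2 − m_1² simplifies to c · σ⁴ = 0.211268 · 16.)

Var(X) = m_2 − m_1² = 19.380282 − 16 = 3.380282.
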